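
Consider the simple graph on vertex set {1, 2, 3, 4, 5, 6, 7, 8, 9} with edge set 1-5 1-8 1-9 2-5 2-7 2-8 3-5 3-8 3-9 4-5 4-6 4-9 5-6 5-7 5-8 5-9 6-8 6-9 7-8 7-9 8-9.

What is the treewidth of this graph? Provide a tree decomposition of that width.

Treewidth 3.
Bags: B1 = {5, 7, 8, 9}  B2 = {5, 6, 8, 9}  B3 = {1, 5, 8, 9}  B4 = {4, 5, 6, 9}  B5 = {3, 5, 8, 9}  B6 = {2, 5, 7, 8}
Tree: B1–B2, B2–B3, B2–B4, B2–B5, B1–B6

Every bag has size at most 4, so the width is 4 − 1 = 3 and tw(G) ≤ 3. On the other hand G contains the 4-clique {1, 5, 8, 9}. A clique must lie in a single bag of any decomposition, so no decomposition can have width below 3. Hence tw(G) = 3 exactly.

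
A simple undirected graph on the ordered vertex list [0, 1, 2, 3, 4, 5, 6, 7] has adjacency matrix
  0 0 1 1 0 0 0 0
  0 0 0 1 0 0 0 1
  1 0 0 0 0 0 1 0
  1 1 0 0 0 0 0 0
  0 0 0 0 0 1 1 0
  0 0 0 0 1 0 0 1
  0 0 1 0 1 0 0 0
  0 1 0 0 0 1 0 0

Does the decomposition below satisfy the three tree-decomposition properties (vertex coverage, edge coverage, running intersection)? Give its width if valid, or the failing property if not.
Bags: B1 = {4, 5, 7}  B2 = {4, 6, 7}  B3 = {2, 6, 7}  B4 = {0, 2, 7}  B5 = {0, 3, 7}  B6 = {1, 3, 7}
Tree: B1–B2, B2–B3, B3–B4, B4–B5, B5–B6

Every vertex of G appears in some bag (union = {0, 1, 2, 3, 4, 5, 6, 7}); every edge is covered by a bag; and for each vertex v the set of bags containing v is connected in the bag tree. The decomposition is therefore valid. The largest bag has 3 vertices, so the width is 2.

Yes; width 2.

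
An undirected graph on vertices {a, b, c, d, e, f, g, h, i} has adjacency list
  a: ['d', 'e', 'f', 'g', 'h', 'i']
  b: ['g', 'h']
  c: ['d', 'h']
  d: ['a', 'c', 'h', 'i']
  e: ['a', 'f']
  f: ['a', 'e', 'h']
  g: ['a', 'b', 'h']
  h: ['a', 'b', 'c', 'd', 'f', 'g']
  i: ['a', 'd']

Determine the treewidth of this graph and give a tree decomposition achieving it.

Each bag holds 3 vertices, so the decomposition has width 2, which upper-bounds the treewidth. Conversely, {a, e, f} is a clique of size 3, and the vertices of any clique must share a bag in every tree decomposition; so some bag has ≥ 3 vertices and tw(G) ≥ 2. Therefore the treewidth is 2.

Treewidth 2.
One such decomposition:
Bags: B1 = {a, f, h}  B2 = {a, d, h}  B3 = {a, g, h}  B4 = {a, e, f}  B5 = {a, d, i}  B6 = {b, g, h}  B7 = {c, d, h}
Tree: B1–B2, B1–B3, B1–B4, B2–B5, B3–B6, B2–B7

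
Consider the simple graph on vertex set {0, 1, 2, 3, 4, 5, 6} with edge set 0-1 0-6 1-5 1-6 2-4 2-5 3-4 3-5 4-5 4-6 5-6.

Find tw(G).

2

A width-2 tree decomposition is:
Bags: B1 = {4, 5, 6}  B2 = {3, 4, 5}  B3 = {2, 4, 5}  B4 = {1, 5, 6}  B5 = {0, 1, 6}
Tree: B1–B2, B1–B3, B1–B4, B4–B5
Each bag holds 3 vertices, so the decomposition has width 2, which upper-bounds the treewidth. Conversely, {0, 1, 6} is a clique of size 3, and the vertices of any clique must share a bag in every tree decomposition; so some bag has ≥ 3 vertices and tw(G) ≥ 2. Therefore the treewidth is 2.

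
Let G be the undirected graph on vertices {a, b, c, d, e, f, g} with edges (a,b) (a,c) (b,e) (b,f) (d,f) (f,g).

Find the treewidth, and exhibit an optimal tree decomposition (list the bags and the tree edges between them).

Treewidth 1.
Bags: B1 = {b, f}  B2 = {f, g}  B3 = {a, b}  B4 = {a, c}  B5 = {d, f}  B6 = {b, e}
Tree: B1–B2, B1–B3, B3–B4, B1–B5, B1–B6

Every bag has size at most 2, so the width is 2 − 1 = 1 and tw(G) ≤ 1. Any graph with an edge has treewidth ≥ 1, and G has the edge b–f. Hence tw(G) = 1 exactly.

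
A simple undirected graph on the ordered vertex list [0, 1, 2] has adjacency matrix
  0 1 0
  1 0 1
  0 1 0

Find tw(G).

1

A width-1 tree decomposition is:
Bags: B1 = {0, 1}  B2 = {1, 2}
Tree: B1–B2
Each bag holds 2 vertices, so the decomposition has width 1, which upper-bounds the treewidth. Since G has at least one edge (e.g. 1–0), it is not an edgeless graph, so tw(G) ≥ 1. The upper and lower bounds meet at 1, so that is the treewidth.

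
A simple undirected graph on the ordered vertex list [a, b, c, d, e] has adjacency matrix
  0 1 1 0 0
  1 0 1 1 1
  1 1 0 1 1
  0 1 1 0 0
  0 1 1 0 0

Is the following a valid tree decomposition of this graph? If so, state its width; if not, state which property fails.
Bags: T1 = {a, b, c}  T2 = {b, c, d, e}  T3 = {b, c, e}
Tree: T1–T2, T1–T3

No — bags containing vertex e are not connected in the tree.

A tree decomposition must satisfy three properties: every vertex lies in some bag; for every edge, both endpoints lie together in some bag; and for every vertex, the bags containing it form a connected subtree. Here bags containing vertex e are not connected in the tree, so the decomposition is invalid.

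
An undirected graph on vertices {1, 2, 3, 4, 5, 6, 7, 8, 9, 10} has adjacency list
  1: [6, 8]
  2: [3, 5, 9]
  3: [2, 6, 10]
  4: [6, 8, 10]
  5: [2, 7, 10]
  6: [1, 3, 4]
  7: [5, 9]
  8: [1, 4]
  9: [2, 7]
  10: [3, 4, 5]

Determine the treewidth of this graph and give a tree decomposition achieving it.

Treewidth 2.
Bags: B1 = {5, 7, 9}  B2 = {2, 5, 9}  B3 = {2, 5, 10}  B4 = {2, 3, 10}  B5 = {3, 4, 10}  B6 = {3, 4, 6}  B7 = {4, 6, 8}  B8 = {1, 6, 8}
Tree: B1–B2, B2–B3, B3–B4, B4–B5, B5–B6, B6–B7, B7–B8

Each bag holds 3 vertices, so the decomposition has width 2, which upper-bounds the treewidth. For the lower bound, G contains the cycle 7–9–2–5–7, so G is not a forest; only forests have treewidth ≤ 1, hence tw(G) ≥ 2. Hence tw(G) = 2 exactly.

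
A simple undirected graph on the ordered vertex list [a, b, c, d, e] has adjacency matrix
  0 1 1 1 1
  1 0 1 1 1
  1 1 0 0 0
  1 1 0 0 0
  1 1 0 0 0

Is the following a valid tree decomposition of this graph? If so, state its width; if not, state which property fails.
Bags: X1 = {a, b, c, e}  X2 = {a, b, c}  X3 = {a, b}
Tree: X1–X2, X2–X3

No — vertex d appears in no bag.

A tree decomposition must satisfy three properties: every vertex lies in some bag; for every edge, both endpoints lie together in some bag; and for every vertex, the bags containing it form a connected subtree. Here vertex d appears in no bag, so the decomposition is invalid.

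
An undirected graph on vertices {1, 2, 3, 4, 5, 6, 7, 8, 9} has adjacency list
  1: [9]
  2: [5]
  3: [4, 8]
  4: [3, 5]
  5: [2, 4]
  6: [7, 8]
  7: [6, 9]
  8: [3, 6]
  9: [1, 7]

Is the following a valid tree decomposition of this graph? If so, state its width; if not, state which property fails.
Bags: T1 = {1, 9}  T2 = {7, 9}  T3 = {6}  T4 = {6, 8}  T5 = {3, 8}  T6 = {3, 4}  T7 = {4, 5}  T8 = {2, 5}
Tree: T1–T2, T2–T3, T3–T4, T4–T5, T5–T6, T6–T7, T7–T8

No — edge (7,6) lies in no bag.

A tree decomposition must satisfy three properties: every vertex lies in some bag; for every edge, both endpoints lie together in some bag; and for every vertex, the bags containing it form a connected subtree. Here edge (7,6) lies in no bag, so the decomposition is invalid.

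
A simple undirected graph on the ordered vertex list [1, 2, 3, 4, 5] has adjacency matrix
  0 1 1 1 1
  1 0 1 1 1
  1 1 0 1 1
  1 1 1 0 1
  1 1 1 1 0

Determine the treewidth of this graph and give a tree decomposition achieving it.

Treewidth 4.
One optimal decomposition is:
Bags: B1 = {1, 2, 3, 4, 5}
Tree: (single bag)

With just one bag of size 5, the width is 5 − 1 = 4, so tw(G) ≤ 4. For the lower bound, the 5 vertices {1, 2, 3, 4, 5} are pairwise adjacent, and any tree decomposition puts a clique entirely inside one bag — forcing width ≥ 4. The upper and lower bounds meet at 4, so that is the treewidth.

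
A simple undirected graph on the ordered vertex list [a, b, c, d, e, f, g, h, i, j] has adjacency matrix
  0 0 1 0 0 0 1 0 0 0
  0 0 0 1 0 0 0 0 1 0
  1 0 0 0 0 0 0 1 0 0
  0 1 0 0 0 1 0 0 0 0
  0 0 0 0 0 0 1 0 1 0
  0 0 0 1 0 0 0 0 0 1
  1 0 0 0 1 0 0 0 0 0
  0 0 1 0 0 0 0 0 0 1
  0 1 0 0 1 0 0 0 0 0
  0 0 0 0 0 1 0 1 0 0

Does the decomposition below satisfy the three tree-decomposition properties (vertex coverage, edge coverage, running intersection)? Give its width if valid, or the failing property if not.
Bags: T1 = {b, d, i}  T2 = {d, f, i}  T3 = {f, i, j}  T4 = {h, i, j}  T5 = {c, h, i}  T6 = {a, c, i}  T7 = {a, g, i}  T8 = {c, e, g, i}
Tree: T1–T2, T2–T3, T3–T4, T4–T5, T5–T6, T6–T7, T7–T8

No — bags containing vertex c are not connected in the tree.

A tree decomposition must satisfy three properties: every vertex lies in some bag; for every edge, both endpoints lie together in some bag; and for every vertex, the bags containing it form a connected subtree. Here bags containing vertex c are not connected in the tree, so the decomposition is invalid.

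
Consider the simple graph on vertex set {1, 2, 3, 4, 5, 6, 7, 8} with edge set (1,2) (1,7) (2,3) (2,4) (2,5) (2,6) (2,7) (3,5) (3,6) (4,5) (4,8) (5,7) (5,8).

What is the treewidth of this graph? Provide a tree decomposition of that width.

Treewidth 2.
Bags: B1 = {2, 4, 5}  B2 = {4, 5, 8}  B3 = {2, 5, 7}  B4 = {2, 3, 5}  B5 = {1, 2, 7}  B6 = {2, 3, 6}
Tree: B1–B2, B1–B3, B3–B4, B3–B5, B4–B6

The largest bag has 3 vertices, giving width 2; this decomposition certifies tw(G) ≤ 2. For the lower bound, the 3 vertices {4, 5, 8} are pairwise adjacent, and any tree decomposition puts a clique entirely inside one bag — forcing width ≥ 2. Combining the bounds, tw(G) = 2.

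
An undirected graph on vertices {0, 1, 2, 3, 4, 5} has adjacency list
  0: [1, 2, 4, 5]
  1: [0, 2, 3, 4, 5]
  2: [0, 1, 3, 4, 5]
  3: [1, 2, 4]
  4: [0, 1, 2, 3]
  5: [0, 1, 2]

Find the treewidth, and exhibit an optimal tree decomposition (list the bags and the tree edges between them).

The largest bag has 4 vertices, giving width 3; this decomposition certifies tw(G) ≤ 3. On the other hand G contains the 4-clique {0, 1, 2, 4}. A clique must lie in a single bag of any decomposition, so no decomposition can have width below 3. Combining the bounds, tw(G) = 3.

Treewidth 3.
One optimal decomposition is:
Bags: B1 = {0, 1, 2, 4}  B2 = {0, 1, 2, 5}  B3 = {1, 2, 3, 4}
Tree: B1–B2, B1–B3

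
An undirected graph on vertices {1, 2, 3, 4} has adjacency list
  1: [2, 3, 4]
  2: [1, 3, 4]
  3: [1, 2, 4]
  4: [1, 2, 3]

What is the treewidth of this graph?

3

A width-3 tree decomposition is:
Bags: B1 = {1, 2, 3, 4}
Tree: (single bag)
A single bag containing all 4 vertices is trivially a valid decomposition of width 3. On the other hand G contains the 4-clique {1, 2, 3, 4}. A clique must lie in a single bag of any decomposition, so no decomposition can have width below 3. Therefore the treewidth is 3.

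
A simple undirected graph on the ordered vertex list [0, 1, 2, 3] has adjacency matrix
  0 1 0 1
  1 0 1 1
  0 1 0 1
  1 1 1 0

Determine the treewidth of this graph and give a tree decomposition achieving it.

Treewidth 2.
One such decomposition:
Bags: B1 = {1, 2, 3}  B2 = {0, 1, 3}
Tree: B1–B2

Every bag has size at most 3, so the width is 3 − 1 = 2 and tw(G) ≤ 2. For the lower bound, the 3 vertices {0, 1, 3} are pairwise adjacent, and any tree decomposition puts a clique entirely inside one bag — forcing width ≥ 2. Combining the bounds, tw(G) = 2.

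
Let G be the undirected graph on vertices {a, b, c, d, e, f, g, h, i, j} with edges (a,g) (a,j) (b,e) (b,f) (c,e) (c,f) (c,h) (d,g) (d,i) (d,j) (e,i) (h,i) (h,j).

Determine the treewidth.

A width-2 tree decomposition is:
Bags: B1 = {b, e, f}  B2 = {c, e, f}  B3 = {c, e, i}  B4 = {c, h, i}  B5 = {d, h, i}  B6 = {d, h, j}  B7 = {d, g, j}  B8 = {a, g, j}
Tree: B1–B2, B2–B3, B3–B4, B4–B5, B5–B6, B6–B7, B7–B8
The largest bag has 3 vertices, giving width 2; this decomposition certifies tw(G) ≤ 2. For the lower bound, G contains the cycle b–f–c–e–b, so G is not a forest; only forests have treewidth ≤ 1, hence tw(G) ≥ 2. The upper and lower bounds meet at 2, so that is the treewidth.

2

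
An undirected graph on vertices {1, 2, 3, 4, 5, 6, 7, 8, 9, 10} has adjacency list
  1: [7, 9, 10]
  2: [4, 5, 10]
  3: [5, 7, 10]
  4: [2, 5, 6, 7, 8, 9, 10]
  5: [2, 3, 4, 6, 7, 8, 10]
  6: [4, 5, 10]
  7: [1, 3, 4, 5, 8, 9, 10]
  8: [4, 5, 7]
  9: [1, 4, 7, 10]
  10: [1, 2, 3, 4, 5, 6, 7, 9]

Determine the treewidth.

A width-3 tree decomposition is:
Bags: B1 = {4, 5, 7, 10}  B2 = {3, 5, 7, 10}  B3 = {2, 4, 5, 10}  B4 = {4, 5, 6, 10}  B5 = {4, 5, 7, 8}  B6 = {4, 7, 9, 10}  B7 = {1, 7, 9, 10}
Tree: B1–B2, B1–B3, B1–B4, B1–B5, B1–B6, B6–B7
Every bag has size at most 4, so the width is 4 − 1 = 3 and tw(G) ≤ 3. For the lower bound, the 4 vertices {4, 5, 7, 8} are pairwise adjacent, and any tree decomposition puts a clique entirely inside one bag — forcing width ≥ 3. Hence tw(G) = 3 exactly.

3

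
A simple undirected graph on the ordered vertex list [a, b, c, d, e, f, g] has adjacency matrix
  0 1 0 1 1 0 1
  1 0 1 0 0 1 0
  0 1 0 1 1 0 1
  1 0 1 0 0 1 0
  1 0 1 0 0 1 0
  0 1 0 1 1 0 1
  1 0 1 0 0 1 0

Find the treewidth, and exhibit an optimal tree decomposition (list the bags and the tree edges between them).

Treewidth 3.
Bags: B1 = {a, b, c, f}  B2 = {a, c, e, f}  B3 = {a, c, d, f}  B4 = {a, c, f, g}
Tree: B1–B2, B2–B3, B3–B4

The largest bag has 4 vertices, giving width 3; this decomposition certifies tw(G) ≤ 3. For the lower bound: the 4 vertex sets {b,c}, {a,e}, {f}, {d} are disjoint, each induces a connected subgraph, and every pair is joined by at least one edge of G. Contracting each set to a single vertex therefore yields K_{4} as a minor, and since treewidth is minor-monotone, tw(G) ≥ tw(K_{4}) = 3. Hence tw(G) = 3 exactly.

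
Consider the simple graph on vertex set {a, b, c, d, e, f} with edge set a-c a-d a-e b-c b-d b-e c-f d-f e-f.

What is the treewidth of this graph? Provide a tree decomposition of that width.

Each bag holds 4 vertices, so the decomposition has width 3, which upper-bounds the treewidth. For the lower bound: the 4 vertex sets {a,c}, {e,f}, {b}, {d} are disjoint, each induces a connected subgraph, and every pair is joined by at least one edge of G. Contracting each set to a single vertex therefore yields K_{4} as a minor, and since treewidth is minor-monotone, tw(G) ≥ tw(K_{4}) = 3. Hence tw(G) = 3 exactly.

Treewidth 3.
Bags: B1 = {a, b, c, f}  B2 = {a, b, e, f}  B3 = {a, b, d, f}
Tree: B1–B2, B2–B3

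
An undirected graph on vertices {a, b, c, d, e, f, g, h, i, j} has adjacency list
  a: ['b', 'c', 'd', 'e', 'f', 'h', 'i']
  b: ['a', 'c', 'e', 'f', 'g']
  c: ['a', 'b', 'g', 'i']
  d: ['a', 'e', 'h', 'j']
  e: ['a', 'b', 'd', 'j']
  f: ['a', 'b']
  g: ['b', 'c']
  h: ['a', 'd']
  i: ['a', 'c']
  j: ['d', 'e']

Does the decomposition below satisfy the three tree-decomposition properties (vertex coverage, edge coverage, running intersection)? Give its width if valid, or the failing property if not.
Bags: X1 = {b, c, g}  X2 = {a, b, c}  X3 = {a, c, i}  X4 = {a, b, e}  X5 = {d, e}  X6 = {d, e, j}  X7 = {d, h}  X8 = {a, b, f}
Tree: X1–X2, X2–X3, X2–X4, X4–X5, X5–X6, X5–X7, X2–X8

A tree decomposition must satisfy three properties: every vertex lies in some bag; for every edge, both endpoints lie together in some bag; and for every vertex, the bags containing it form a connected subtree. Here edge (a,d) lies in no bag, so the decomposition is invalid.

No — edge (a,d) lies in no bag.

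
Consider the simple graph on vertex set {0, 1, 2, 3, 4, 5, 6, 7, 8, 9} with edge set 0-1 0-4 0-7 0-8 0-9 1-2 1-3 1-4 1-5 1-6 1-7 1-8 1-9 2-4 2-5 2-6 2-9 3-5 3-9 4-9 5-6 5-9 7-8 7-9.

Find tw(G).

A width-3 tree decomposition is:
Bags: B1 = {0, 1, 4, 9}  B2 = {1, 2, 4, 9}  B3 = {0, 1, 7, 9}  B4 = {1, 2, 5, 9}  B5 = {0, 1, 7, 8}  B6 = {1, 2, 5, 6}  B7 = {1, 3, 5, 9}
Tree: B1–B2, B1–B3, B2–B4, B3–B5, B4–B6, B4–B7
Every bag has size at most 4, so the width is 4 − 1 = 3 and tw(G) ≤ 3. For the lower bound, the 4 vertices {0, 1, 7, 8} are pairwise adjacent, and any tree decomposition puts a clique entirely inside one bag — forcing width ≥ 3. The upper and lower bounds meet at 3, so that is the treewidth.

3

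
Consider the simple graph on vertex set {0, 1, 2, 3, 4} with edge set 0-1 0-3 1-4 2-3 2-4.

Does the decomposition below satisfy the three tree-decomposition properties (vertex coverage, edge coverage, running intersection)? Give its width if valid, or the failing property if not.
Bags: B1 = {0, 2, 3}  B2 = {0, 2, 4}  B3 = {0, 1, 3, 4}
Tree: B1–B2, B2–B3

No — bags containing vertex 3 are not connected in the tree.

A tree decomposition must satisfy three properties: every vertex lies in some bag; for every edge, both endpoints lie together in some bag; and for every vertex, the bags containing it form a connected subtree. Here bags containing vertex 3 are not connected in the tree, so the decomposition is invalid.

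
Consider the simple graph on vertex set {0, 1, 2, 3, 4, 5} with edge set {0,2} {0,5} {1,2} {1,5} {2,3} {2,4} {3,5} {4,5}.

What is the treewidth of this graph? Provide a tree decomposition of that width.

Treewidth 2.
Bags: B1 = {0, 2, 5}  B2 = {2, 4, 5}  B3 = {2, 3, 5}  B4 = {1, 2, 5}
Tree: B1–B2, B2–B3, B3–B4

Every bag has size at most 3, so the width is 3 − 1 = 2 and tw(G) ≤ 2. The edges 0–5–4–2–0 form a cycle, so G is not a tree and its treewidth is at least 2. Therefore the treewidth is 2.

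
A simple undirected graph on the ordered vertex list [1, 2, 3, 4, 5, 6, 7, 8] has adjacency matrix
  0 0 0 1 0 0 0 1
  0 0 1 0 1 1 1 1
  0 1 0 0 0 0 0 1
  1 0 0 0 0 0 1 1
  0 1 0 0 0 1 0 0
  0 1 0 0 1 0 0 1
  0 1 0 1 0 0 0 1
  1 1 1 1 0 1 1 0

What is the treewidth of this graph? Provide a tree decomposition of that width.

Treewidth 2.
One optimal decomposition is:
Bags: B1 = {2, 6, 8}  B2 = {2, 3, 8}  B3 = {2, 7, 8}  B4 = {4, 7, 8}  B5 = {2, 5, 6}  B6 = {1, 4, 8}
Tree: B1–B2, B1–B3, B3–B4, B1–B5, B4–B6

Each bag holds 3 vertices, so the decomposition has width 2, which upper-bounds the treewidth. Conversely, {1, 4, 8} is a clique of size 3, and the vertices of any clique must share a bag in every tree decomposition; so some bag has ≥ 3 vertices and tw(G) ≥ 2. Hence tw(G) = 2 exactly.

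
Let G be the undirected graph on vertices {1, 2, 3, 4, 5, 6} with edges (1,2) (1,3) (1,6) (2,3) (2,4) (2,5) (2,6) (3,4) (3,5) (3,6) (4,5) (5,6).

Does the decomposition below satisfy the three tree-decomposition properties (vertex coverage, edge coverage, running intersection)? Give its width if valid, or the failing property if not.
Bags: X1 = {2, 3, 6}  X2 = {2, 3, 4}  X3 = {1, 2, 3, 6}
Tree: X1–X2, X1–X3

No — vertex 5 appears in no bag.

A tree decomposition must satisfy three properties: every vertex lies in some bag; for every edge, both endpoints lie together in some bag; and for every vertex, the bags containing it form a connected subtree. Here vertex 5 appears in no bag, so the decomposition is invalid.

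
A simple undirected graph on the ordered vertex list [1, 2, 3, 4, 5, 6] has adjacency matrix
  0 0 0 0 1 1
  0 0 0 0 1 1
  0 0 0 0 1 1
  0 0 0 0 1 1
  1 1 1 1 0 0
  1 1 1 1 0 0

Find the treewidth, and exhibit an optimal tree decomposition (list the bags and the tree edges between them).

The largest bag has 3 vertices, giving width 2; this decomposition certifies tw(G) ≤ 2. For the lower bound, G contains the cycle 3–6–1–5–3, so G is not a forest; only forests have treewidth ≤ 1, hence tw(G) ≥ 2. The upper and lower bounds meet at 2, so that is the treewidth.

Treewidth 2.
One such decomposition:
Bags: B1 = {3, 5, 6}  B2 = {1, 5, 6}  B3 = {2, 5, 6}  B4 = {4, 5, 6}
Tree: B1–B2, B2–B3, B3–B4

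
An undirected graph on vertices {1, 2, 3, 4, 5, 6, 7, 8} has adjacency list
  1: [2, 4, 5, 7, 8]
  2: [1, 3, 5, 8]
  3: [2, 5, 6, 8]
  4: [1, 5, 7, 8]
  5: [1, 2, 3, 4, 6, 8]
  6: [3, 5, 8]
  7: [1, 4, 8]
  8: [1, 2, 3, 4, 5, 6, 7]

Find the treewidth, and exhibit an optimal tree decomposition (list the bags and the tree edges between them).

Each bag holds 4 vertices, so the decomposition has width 3, which upper-bounds the treewidth. Conversely, {1, 2, 5, 8} is a clique of size 4, and the vertices of any clique must share a bag in every tree decomposition; so some bag has ≥ 4 vertices and tw(G) ≥ 3. Therefore the treewidth is 3.

Treewidth 3.
Bags: B1 = {2, 3, 5, 8}  B2 = {1, 2, 5, 8}  B3 = {1, 4, 5, 8}  B4 = {3, 5, 6, 8}  B5 = {1, 4, 7, 8}
Tree: B1–B2, B2–B3, B1–B4, B3–B5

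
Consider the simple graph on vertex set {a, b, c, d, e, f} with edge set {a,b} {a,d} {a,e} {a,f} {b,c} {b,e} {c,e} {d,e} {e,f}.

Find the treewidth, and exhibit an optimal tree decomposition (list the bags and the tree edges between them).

Treewidth 2.
One optimal decomposition is:
Bags: B1 = {a, e, f}  B2 = {a, d, e}  B3 = {a, b, e}  B4 = {b, c, e}
Tree: B1–B2, B2–B3, B3–B4

The largest bag has 3 vertices, giving width 2; this decomposition certifies tw(G) ≤ 2. On the other hand G contains the 3-clique {b, c, e}. A clique must lie in a single bag of any decomposition, so no decomposition can have width below 2. Therefore the treewidth is 2.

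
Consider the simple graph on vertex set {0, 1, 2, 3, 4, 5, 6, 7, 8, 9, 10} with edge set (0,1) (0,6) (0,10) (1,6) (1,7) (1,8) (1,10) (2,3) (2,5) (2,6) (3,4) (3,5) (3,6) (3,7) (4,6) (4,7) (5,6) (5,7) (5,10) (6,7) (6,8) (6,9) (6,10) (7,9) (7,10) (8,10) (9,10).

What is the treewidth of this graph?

A width-3 tree decomposition is:
Bags: B1 = {1, 6, 8, 10}  B2 = {1, 6, 7, 10}  B3 = {6, 7, 9, 10}  B4 = {5, 6, 7, 10}  B5 = {0, 1, 6, 10}  B6 = {3, 5, 6, 7}  B7 = {3, 4, 6, 7}  B8 = {2, 3, 5, 6}
Tree: B1–B2, B2–B3, B2–B4, B1–B5, B4–B6, B6–B7, B6–B8
The largest bag has 4 vertices, giving width 3; this decomposition certifies tw(G) ≤ 3. For the lower bound, the 4 vertices {0, 1, 6, 10} are pairwise adjacent, and any tree decomposition puts a clique entirely inside one bag — forcing width ≥ 3. Therefore the treewidth is 3.

3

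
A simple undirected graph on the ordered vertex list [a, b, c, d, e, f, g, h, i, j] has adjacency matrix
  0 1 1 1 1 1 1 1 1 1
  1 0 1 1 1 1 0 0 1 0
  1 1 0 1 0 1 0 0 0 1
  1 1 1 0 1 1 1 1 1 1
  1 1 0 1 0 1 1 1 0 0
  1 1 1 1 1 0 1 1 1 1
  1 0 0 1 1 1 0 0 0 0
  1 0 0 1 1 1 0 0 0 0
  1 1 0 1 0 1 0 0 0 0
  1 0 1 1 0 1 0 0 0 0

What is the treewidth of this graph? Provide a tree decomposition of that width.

Every bag has size at most 5, so the width is 5 − 1 = 4 and tw(G) ≤ 4. Conversely, {a, d, e, f, g} is a clique of size 5, and the vertices of any clique must share a bag in every tree decomposition; so some bag has ≥ 5 vertices and tw(G) ≥ 4. The upper and lower bounds meet at 4, so that is the treewidth.

Treewidth 4.
Bags: B1 = {a, b, d, e, f}  B2 = {a, b, d, f, i}  B3 = {a, d, e, f, h}  B4 = {a, b, c, d, f}  B5 = {a, c, d, f, j}  B6 = {a, d, e, f, g}
Tree: B1–B2, B1–B3, B1–B4, B4–B5, B3–B6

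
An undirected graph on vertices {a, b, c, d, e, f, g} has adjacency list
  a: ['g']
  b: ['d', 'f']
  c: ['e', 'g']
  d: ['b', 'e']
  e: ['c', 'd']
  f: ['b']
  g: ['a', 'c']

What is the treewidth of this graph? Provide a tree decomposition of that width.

Each bag holds 2 vertices, so the decomposition has width 1, which upper-bounds the treewidth. Since G has at least one edge (e.g. a–g), it is not an edgeless graph, so tw(G) ≥ 1. The upper and lower bounds meet at 1, so that is the treewidth.

Treewidth 1.
One optimal decomposition is:
Bags: B1 = {a, g}  B2 = {c, g}  B3 = {c, e}  B4 = {d, e}  B5 = {b, d}  B6 = {b, f}
Tree: B1–B2, B2–B3, B3–B4, B4–B5, B5–B6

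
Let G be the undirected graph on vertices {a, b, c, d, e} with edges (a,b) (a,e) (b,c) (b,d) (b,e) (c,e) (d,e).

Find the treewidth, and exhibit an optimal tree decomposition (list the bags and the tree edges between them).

Treewidth 2.
One optimal decomposition is:
Bags: B1 = {b, c, e}  B2 = {a, b, e}  B3 = {b, d, e}
Tree: B1–B2, B2–B3

Every bag has size at most 3, so the width is 3 − 1 = 2 and tw(G) ≤ 2. Conversely, {b, d, e} is a clique of size 3, and the vertices of any clique must share a bag in every tree decomposition; so some bag has ≥ 3 vertices and tw(G) ≥ 2. The upper and lower bounds meet at 2, so that is the treewidth.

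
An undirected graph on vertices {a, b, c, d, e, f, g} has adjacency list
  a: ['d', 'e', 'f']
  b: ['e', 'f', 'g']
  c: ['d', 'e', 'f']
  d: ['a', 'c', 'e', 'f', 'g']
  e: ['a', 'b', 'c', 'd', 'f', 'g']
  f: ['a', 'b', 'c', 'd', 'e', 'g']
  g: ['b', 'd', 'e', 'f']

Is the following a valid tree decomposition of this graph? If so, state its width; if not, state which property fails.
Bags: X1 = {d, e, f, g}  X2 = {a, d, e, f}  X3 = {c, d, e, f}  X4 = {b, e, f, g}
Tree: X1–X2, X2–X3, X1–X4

Yes; width 3.

Every vertex of G appears in some bag (union = {a, b, c, d, e, f, g}); every edge is covered by a bag; and for each vertex v the set of bags containing v is connected in the bag tree. The decomposition is therefore valid. The largest bag has 4 vertices, so the width is 3.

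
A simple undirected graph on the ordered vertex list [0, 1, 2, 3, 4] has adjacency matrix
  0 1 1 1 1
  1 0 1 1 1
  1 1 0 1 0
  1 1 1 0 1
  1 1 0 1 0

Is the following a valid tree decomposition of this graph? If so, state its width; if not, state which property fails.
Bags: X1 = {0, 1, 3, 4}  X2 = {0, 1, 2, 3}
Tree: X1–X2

Vertex coverage: the bags together contain {0, 1, 2, 3, 4}, the full vertex set. Edge coverage: each edge of G has both endpoints in at least one bag. Running intersection: for every vertex, the bags containing it form a connected subtree. All three properties hold, so this is a valid tree decomposition of width max|bag| − 1 = 3, and hence tw(G) ≤ 3.

Yes; width 3.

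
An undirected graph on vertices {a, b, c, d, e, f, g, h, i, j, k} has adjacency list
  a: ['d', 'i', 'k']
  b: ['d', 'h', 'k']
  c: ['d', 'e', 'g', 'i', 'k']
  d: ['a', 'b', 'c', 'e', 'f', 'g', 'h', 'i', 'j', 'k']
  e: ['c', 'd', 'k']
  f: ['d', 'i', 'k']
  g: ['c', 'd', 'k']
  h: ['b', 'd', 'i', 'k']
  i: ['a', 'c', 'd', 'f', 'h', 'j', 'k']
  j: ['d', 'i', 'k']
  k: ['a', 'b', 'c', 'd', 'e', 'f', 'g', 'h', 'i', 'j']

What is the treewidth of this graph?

A width-3 tree decomposition is:
Bags: B1 = {c, d, i, k}  B2 = {d, h, i, k}  B3 = {c, d, g, k}  B4 = {b, d, h, k}  B5 = {d, f, i, k}  B6 = {d, i, j, k}  B7 = {c, d, e, k}  B8 = {a, d, i, k}
Tree: B1–B2, B1–B3, B2–B4, B2–B5, B2–B6, B1–B7, B6–B8
The largest bag has 4 vertices, giving width 3; this decomposition certifies tw(G) ≤ 3. For the lower bound, the 4 vertices {c, d, g, k} are pairwise adjacent, and any tree decomposition puts a clique entirely inside one bag — forcing width ≥ 3. Combining the bounds, tw(G) = 3.

3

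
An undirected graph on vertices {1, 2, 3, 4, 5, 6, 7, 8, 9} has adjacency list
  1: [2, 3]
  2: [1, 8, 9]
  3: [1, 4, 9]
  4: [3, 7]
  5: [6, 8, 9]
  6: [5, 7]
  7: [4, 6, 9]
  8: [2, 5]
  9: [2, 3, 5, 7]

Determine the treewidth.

A width-3 tree decomposition is:
Bags: B1 = {5, 6, 7, 8}  B2 = {5, 7, 8, 9}  B3 = {2, 7, 8, 9}  B4 = {2, 4, 7, 9}  B5 = {2, 3, 4, 9}  B6 = {1, 2, 3, 4}
Tree: B1–B2, B2–B3, B3–B4, B4–B5, B5–B6
Every bag has size at most 4, so the width is 4 − 1 = 3 and tw(G) ≤ 3. For the lower bound: the 4 vertex sets {5,6,8}, {7}, {9}, {1,2,3,4} are disjoint, each induces a connected subgraph, and every pair is joined by at least one edge of G. Contracting each set to a single vertex therefore yields K_{4} as a minor, and since treewidth is minor-monotone, tw(G) ≥ tw(K_{4}) = 3. Combining the bounds, tw(G) = 3.

3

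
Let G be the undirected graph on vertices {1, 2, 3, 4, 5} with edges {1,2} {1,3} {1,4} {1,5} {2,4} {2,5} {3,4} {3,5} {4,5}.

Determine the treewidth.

3

A width-3 tree decomposition is:
Bags: B1 = {1, 2, 4, 5}  B2 = {1, 3, 4, 5}
Tree: B1–B2
The largest bag has 4 vertices, giving width 3; this decomposition certifies tw(G) ≤ 3. On the other hand G contains the 4-clique {1, 2, 4, 5}. A clique must lie in a single bag of any decomposition, so no decomposition can have width below 3. The upper and lower bounds meet at 3, so that is the treewidth.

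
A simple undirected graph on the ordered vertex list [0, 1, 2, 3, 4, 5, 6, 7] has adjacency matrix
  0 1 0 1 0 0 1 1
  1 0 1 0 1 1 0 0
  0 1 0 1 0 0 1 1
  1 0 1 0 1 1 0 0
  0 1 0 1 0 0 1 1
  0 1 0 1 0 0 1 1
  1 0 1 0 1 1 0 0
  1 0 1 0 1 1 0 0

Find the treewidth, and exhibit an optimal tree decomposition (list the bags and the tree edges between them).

Treewidth 4.
Bags: B1 = {0, 2, 3, 4, 5}  B2 = {0, 1, 2, 4, 5}  B3 = {0, 2, 4, 5, 7}  B4 = {0, 2, 4, 5, 6}
Tree: B1–B2, B2–B3, B3–B4

The largest bag has 5 vertices, giving width 4; this decomposition certifies tw(G) ≤ 4. For the lower bound: the 5 vertex sets {0,3}, {1,2}, {4,7}, {5}, {6} are disjoint, each induces a connected subgraph, and every pair is joined by at least one edge of G. Contracting each set to a single vertex therefore yields K_{5} as a minor, and since treewidth is minor-monotone, tw(G) ≥ tw(K_{5}) = 4. Therefore the treewidth is 4.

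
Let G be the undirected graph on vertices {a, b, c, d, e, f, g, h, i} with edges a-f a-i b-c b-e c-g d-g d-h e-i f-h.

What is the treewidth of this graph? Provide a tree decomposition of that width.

Treewidth 2.
One optimal decomposition is:
Bags: B1 = {a, e, i}  B2 = {a, b, e}  B3 = {a, b, c}  B4 = {a, c, g}  B5 = {a, d, g}  B6 = {a, d, h}  B7 = {a, f, h}
Tree: B1–B2, B2–B3, B3–B4, B4–B5, B5–B6, B6–B7

Each bag holds 3 vertices, so the decomposition has width 2, which upper-bounds the treewidth. The edges a–i–e–b–c–g–d–h–f–a form a cycle, so G is not a tree and its treewidth is at least 2. Combining the bounds, tw(G) = 2.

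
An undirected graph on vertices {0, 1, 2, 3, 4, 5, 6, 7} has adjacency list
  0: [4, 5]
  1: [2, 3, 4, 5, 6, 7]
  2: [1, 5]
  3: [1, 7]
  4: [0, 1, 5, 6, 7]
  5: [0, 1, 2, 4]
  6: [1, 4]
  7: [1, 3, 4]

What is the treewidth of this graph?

A width-2 tree decomposition is:
Bags: B1 = {1, 4, 7}  B2 = {1, 4, 6}  B3 = {1, 4, 5}  B4 = {0, 4, 5}  B5 = {1, 2, 5}  B6 = {1, 3, 7}
Tree: B1–B2, B2–B3, B3–B4, B3–B5, B1–B6
Every bag has size at most 3, so the width is 3 − 1 = 2 and tw(G) ≤ 2. On the other hand G contains the 3-clique {0, 4, 5}. A clique must lie in a single bag of any decomposition, so no decomposition can have width below 2. Hence tw(G) = 2 exactly.

2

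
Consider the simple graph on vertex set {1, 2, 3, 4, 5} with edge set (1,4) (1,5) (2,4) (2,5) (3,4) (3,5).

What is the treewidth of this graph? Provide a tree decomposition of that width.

Treewidth 2.
One such decomposition:
Bags: B1 = {3, 4, 5}  B2 = {1, 4, 5}  B3 = {2, 4, 5}
Tree: B1–B2, B2–B3

The largest bag has 3 vertices, giving width 2; this decomposition certifies tw(G) ≤ 2. The edges 5–3–4–1–5 form a cycle, so G is not a tree and its treewidth is at least 2. Hence tw(G) = 2 exactly.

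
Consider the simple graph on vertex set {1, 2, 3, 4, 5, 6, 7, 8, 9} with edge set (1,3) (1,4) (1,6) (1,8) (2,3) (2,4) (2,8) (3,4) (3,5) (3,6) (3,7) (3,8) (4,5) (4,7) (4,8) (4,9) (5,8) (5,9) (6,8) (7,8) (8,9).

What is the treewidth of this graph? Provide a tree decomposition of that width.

Each bag holds 4 vertices, so the decomposition has width 3, which upper-bounds the treewidth. For the lower bound, the 4 vertices {4, 5, 8, 9} are pairwise adjacent, and any tree decomposition puts a clique entirely inside one bag — forcing width ≥ 3. Hence tw(G) = 3 exactly.

Treewidth 3.
One such decomposition:
Bags: B1 = {3, 4, 7, 8}  B2 = {3, 4, 5, 8}  B3 = {1, 3, 4, 8}  B4 = {4, 5, 8, 9}  B5 = {2, 3, 4, 8}  B6 = {1, 3, 6, 8}
Tree: B1–B2, B2–B3, B2–B4, B3–B5, B3–B6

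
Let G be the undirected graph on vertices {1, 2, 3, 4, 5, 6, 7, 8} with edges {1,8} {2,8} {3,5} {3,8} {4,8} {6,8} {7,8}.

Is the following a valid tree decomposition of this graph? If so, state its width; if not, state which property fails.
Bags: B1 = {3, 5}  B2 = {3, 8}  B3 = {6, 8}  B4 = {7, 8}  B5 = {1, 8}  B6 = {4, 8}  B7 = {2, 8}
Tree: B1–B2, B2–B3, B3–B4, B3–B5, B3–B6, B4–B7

Checking the three conditions: (i) the bags cover all of {1, 2, 3, 4, 5, 6, 7, 8}; (ii) for each edge, some bag contains both endpoints; (iii) the bags containing any fixed vertex form a subtree. All hold, so the decomposition is valid with width 2 − 1 = 1.

Yes; width 1.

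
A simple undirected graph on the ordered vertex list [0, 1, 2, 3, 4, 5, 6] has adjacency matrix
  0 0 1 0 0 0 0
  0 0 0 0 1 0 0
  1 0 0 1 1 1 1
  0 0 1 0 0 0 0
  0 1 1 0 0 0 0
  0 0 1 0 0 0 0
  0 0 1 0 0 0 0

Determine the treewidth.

A width-1 tree decomposition is:
Bags: B1 = {2, 4}  B2 = {1, 4}  B3 = {2, 6}  B4 = {2, 3}  B5 = {2, 5}  B6 = {0, 2}
Tree: B1–B2, B1–B3, B1–B4, B3–B5, B5–B6
Every bag has size at most 2, so the width is 2 − 1 = 1 and tw(G) ≤ 1. G has an edge, so its treewidth is at least 1. Hence tw(G) = 1 exactly.

1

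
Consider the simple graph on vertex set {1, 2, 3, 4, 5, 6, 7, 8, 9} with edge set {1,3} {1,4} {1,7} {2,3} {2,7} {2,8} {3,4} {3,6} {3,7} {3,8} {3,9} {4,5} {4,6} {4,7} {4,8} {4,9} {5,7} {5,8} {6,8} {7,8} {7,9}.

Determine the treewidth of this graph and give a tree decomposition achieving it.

Every bag has size at most 4, so the width is 4 − 1 = 3 and tw(G) ≤ 3. For the lower bound, the 4 vertices {2, 3, 7, 8} are pairwise adjacent, and any tree decomposition puts a clique entirely inside one bag — forcing width ≥ 3. Combining the bounds, tw(G) = 3.

Treewidth 3.
One optimal decomposition is:
Bags: B1 = {2, 3, 7, 8}  B2 = {3, 4, 7, 8}  B3 = {3, 4, 6, 8}  B4 = {3, 4, 7, 9}  B5 = {4, 5, 7, 8}  B6 = {1, 3, 4, 7}
Tree: B1–B2, B2–B3, B2–B4, B2–B5, B2–B6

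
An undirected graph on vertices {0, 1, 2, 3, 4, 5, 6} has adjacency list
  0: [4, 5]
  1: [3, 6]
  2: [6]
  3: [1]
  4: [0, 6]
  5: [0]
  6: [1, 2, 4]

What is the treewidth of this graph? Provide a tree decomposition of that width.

Every bag has size at most 2, so the width is 2 − 1 = 1 and tw(G) ≤ 1. Any graph with an edge has treewidth ≥ 1, and G has the edge 4–6. Hence tw(G) = 1 exactly.

Treewidth 1.
One such decomposition:
Bags: B1 = {4, 6}  B2 = {1, 6}  B3 = {0, 4}  B4 = {0, 5}  B5 = {1, 3}  B6 = {2, 6}
Tree: B1–B2, B1–B3, B3–B4, B2–B5, B1–B6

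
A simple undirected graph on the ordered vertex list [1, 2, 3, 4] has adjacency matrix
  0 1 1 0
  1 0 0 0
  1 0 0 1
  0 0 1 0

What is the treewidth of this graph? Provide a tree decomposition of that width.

Treewidth 1.
Bags: B1 = {1, 3}  B2 = {3, 4}  B3 = {1, 2}
Tree: B1–B2, B1–B3

Each bag holds 2 vertices, so the decomposition has width 1, which upper-bounds the treewidth. G has an edge, so its treewidth is at least 1. Combining the bounds, tw(G) = 1.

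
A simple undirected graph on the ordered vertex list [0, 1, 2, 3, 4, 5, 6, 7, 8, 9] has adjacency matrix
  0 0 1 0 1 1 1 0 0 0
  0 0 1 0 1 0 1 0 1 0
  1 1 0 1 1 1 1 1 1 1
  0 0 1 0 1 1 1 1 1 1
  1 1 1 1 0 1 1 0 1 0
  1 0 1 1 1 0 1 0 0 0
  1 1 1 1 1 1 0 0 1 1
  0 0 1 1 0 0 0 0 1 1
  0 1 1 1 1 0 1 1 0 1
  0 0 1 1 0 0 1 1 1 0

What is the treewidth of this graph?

A width-4 tree decomposition is:
Bags: B1 = {2, 3, 4, 5, 6}  B2 = {2, 3, 4, 6, 8}  B3 = {1, 2, 4, 6, 8}  B4 = {2, 3, 6, 8, 9}  B5 = {0, 2, 4, 5, 6}  B6 = {2, 3, 7, 8, 9}
Tree: B1–B2, B2–B3, B2–B4, B1–B5, B4–B6
Each bag holds 5 vertices, so the decomposition has width 4, which upper-bounds the treewidth. For the lower bound, the 5 vertices {2, 3, 6, 8, 9} are pairwise adjacent, and any tree decomposition puts a clique entirely inside one bag — forcing width ≥ 4. Combining the bounds, tw(G) = 4.

4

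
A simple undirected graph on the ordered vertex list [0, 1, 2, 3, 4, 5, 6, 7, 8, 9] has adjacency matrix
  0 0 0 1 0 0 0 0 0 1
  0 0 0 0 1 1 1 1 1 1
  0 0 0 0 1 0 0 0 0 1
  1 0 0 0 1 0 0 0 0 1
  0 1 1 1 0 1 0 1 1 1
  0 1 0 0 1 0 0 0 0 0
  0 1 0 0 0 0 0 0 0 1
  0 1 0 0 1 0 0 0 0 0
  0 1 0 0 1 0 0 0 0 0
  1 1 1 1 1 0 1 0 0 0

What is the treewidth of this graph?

2

A width-2 tree decomposition is:
Bags: B1 = {1, 4, 8}  B2 = {1, 4, 7}  B3 = {1, 4, 5}  B4 = {1, 4, 9}  B5 = {3, 4, 9}  B6 = {2, 4, 9}  B7 = {0, 3, 9}  B8 = {1, 6, 9}
Tree: B1–B2, B1–B3, B2–B4, B4–B5, B4–B6, B5–B7, B4–B8
The largest bag has 3 vertices, giving width 2; this decomposition certifies tw(G) ≤ 2. For the lower bound, the 3 vertices {0, 3, 9} are pairwise adjacent, and any tree decomposition puts a clique entirely inside one bag — forcing width ≥ 2. The upper and lower bounds meet at 2, so that is the treewidth.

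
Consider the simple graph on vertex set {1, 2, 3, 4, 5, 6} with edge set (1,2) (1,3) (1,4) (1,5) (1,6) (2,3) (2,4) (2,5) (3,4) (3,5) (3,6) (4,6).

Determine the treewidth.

A width-3 tree decomposition is:
Bags: B1 = {1, 2, 3, 4}  B2 = {1, 2, 3, 5}  B3 = {1, 3, 4, 6}
Tree: B1–B2, B1–B3
Each bag holds 4 vertices, so the decomposition has width 3, which upper-bounds the treewidth. On the other hand G contains the 4-clique {1, 2, 3, 4}. A clique must lie in a single bag of any decomposition, so no decomposition can have width below 3. The upper and lower bounds meet at 3, so that is the treewidth.

3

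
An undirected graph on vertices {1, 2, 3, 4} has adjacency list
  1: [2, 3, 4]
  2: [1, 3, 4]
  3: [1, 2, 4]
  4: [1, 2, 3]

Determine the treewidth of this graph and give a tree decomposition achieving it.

Treewidth 3.
One such decomposition:
Bags: B1 = {1, 2, 3, 4}
Tree: (single bag)

A single bag containing all 4 vertices is trivially a valid decomposition of width 3. On the other hand G contains the 4-clique {1, 2, 3, 4}. A clique must lie in a single bag of any decomposition, so no decomposition can have width below 3. The upper and lower bounds meet at 3, so that is the treewidth.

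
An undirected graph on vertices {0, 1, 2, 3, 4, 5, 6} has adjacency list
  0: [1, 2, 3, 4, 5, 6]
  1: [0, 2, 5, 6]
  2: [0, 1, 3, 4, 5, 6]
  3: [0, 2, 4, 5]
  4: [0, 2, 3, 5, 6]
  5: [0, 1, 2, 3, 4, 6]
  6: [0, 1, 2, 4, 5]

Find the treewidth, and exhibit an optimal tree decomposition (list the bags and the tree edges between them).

Treewidth 4.
One optimal decomposition is:
Bags: B1 = {0, 1, 2, 5, 6}  B2 = {0, 2, 4, 5, 6}  B3 = {0, 2, 3, 4, 5}
Tree: B1–B2, B2–B3

Every bag has size at most 5, so the width is 5 − 1 = 4 and tw(G) ≤ 4. For the lower bound, the 5 vertices {0, 1, 2, 5, 6} are pairwise adjacent, and any tree decomposition puts a clique entirely inside one bag — forcing width ≥ 4. Therefore the treewidth is 4.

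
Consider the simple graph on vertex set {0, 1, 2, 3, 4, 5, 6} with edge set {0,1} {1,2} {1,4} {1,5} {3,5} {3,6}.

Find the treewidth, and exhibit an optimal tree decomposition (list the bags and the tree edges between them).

Treewidth 1.
One such decomposition:
Bags: B1 = {1, 5}  B2 = {3, 5}  B3 = {1, 4}  B4 = {1, 2}  B5 = {0, 1}  B6 = {3, 6}
Tree: B1–B2, B1–B3, B3–B4, B1–B5, B2–B6

Every bag has size at most 2, so the width is 2 − 1 = 1 and tw(G) ≤ 1. Any graph with an edge has treewidth ≥ 1, and G has the edge 1–5. Hence tw(G) = 1 exactly.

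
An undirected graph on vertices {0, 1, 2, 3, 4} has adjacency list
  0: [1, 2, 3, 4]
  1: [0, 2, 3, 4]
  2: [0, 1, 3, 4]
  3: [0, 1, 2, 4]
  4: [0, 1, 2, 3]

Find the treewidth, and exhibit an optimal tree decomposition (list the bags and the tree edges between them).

With just one bag of size 5, the width is 5 − 1 = 4, so tw(G) ≤ 4. For the lower bound, the 5 vertices {0, 1, 2, 3, 4} are pairwise adjacent, and any tree decomposition puts a clique entirely inside one bag — forcing width ≥ 4. Combining the bounds, tw(G) = 4.

Treewidth 4.
One optimal decomposition is:
Bags: B1 = {0, 1, 2, 3, 4}
Tree: (single bag)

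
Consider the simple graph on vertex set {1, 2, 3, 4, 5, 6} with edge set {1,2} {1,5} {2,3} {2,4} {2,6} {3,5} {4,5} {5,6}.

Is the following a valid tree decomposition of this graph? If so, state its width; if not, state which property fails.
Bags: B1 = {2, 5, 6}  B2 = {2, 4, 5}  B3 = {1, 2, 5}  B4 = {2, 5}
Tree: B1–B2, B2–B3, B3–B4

No — vertex 3 appears in no bag.

A tree decomposition must satisfy three properties: every vertex lies in some bag; for every edge, both endpoints lie together in some bag; and for every vertex, the bags containing it form a connected subtree. Here vertex 3 appears in no bag, so the decomposition is invalid.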